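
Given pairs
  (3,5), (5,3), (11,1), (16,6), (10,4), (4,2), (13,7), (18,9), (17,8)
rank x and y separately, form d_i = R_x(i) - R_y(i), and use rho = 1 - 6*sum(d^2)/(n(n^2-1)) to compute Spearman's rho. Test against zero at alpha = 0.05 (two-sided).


Step 1: Rank x and y separately (midranks; no ties here).
rank(x): 3->1, 5->3, 11->5, 16->7, 10->4, 4->2, 13->6, 18->9, 17->8
rank(y): 5->5, 3->3, 1->1, 6->6, 4->4, 2->2, 7->7, 9->9, 8->8
Step 2: d_i = R_x(i) - R_y(i); compute d_i^2.
  (1-5)^2=16, (3-3)^2=0, (5-1)^2=16, (7-6)^2=1, (4-4)^2=0, (2-2)^2=0, (6-7)^2=1, (9-9)^2=0, (8-8)^2=0
sum(d^2) = 34.
Step 3: rho = 1 - 6*34 / (9*(9^2 - 1)) = 1 - 204/720 = 0.716667.
Step 4: Under H0, t = rho * sqrt((n-2)/(1-rho^2)) = 2.7188 ~ t(7).
Step 5: Two-sided p-value from the t-distribution with 7 df = 0.029818.
Step 6: alpha = 0.05. reject H0.

rho = 0.7167, p = 0.029818, reject H0 at alpha = 0.05.


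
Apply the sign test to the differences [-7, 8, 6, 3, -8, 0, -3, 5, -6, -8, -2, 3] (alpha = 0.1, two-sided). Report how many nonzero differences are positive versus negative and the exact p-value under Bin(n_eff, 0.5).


Step 1: Discard zero differences. Original n = 12; n_eff = number of nonzero differences = 11.
Nonzero differences (with sign): -7, +8, +6, +3, -8, -3, +5, -6, -8, -2, +3
Step 2: Count signs: positive = 5, negative = 6.
Step 3: Under H0: P(positive) = 0.5, so the number of positives S ~ Bin(11, 0.5).
Step 4: Two-sided exact p-value = sum of Bin(11,0.5) probabilities at or below the observed probability = 1.000000.
Step 5: alpha = 0.1. fail to reject H0.

n_eff = 11, pos = 5, neg = 6, p = 1.000000, fail to reject H0.


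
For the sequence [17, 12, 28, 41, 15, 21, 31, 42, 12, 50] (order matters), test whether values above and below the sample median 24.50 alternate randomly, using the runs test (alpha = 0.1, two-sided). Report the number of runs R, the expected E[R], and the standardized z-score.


Step 1: Compute median = 24.50; label A = above, B = below.
Labels in order: BBAABBAABA  (n_A = 5, n_B = 5)
Step 2: Count runs R = 6.
Step 3: Under H0 (random ordering), E[R] = 2*n_A*n_B/(n_A+n_B) + 1 = 2*5*5/10 + 1 = 6.0000.
        Var[R] = 2*n_A*n_B*(2*n_A*n_B - n_A - n_B) / ((n_A+n_B)^2 * (n_A+n_B-1)) = 2000/900 = 2.2222.
        SD[R] = 1.4907.
Step 4: R = E[R], so z = 0 with no continuity correction.
Step 5: Two-sided p-value via normal approximation = 2*(1 - Phi(|z|)) = 1.000000.
Step 6: alpha = 0.1. fail to reject H0.

R = 6, z = 0.0000, p = 1.000000, fail to reject H0.


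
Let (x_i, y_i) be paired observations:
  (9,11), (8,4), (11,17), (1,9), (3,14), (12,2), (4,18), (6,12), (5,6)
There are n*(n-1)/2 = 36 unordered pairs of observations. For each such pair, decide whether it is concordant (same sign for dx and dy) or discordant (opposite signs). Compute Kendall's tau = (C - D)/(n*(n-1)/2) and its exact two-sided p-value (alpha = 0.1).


Step 1: Enumerate the 36 unordered pairs (i,j) with i<j and classify each by sign(x_j-x_i) * sign(y_j-y_i).
  (1,2):dx=-1,dy=-7->C; (1,3):dx=+2,dy=+6->C; (1,4):dx=-8,dy=-2->C; (1,5):dx=-6,dy=+3->D
  (1,6):dx=+3,dy=-9->D; (1,7):dx=-5,dy=+7->D; (1,8):dx=-3,dy=+1->D; (1,9):dx=-4,dy=-5->C
  (2,3):dx=+3,dy=+13->C; (2,4):dx=-7,dy=+5->D; (2,5):dx=-5,dy=+10->D; (2,6):dx=+4,dy=-2->D
  (2,7):dx=-4,dy=+14->D; (2,8):dx=-2,dy=+8->D; (2,9):dx=-3,dy=+2->D; (3,4):dx=-10,dy=-8->C
  (3,5):dx=-8,dy=-3->C; (3,6):dx=+1,dy=-15->D; (3,7):dx=-7,dy=+1->D; (3,8):dx=-5,dy=-5->C
  (3,9):dx=-6,dy=-11->C; (4,5):dx=+2,dy=+5->C; (4,6):dx=+11,dy=-7->D; (4,7):dx=+3,dy=+9->C
  (4,8):dx=+5,dy=+3->C; (4,9):dx=+4,dy=-3->D; (5,6):dx=+9,dy=-12->D; (5,7):dx=+1,dy=+4->C
  (5,8):dx=+3,dy=-2->D; (5,9):dx=+2,dy=-8->D; (6,7):dx=-8,dy=+16->D; (6,8):dx=-6,dy=+10->D
  (6,9):dx=-7,dy=+4->D; (7,8):dx=+2,dy=-6->D; (7,9):dx=+1,dy=-12->D; (8,9):dx=-1,dy=-6->C
Step 2: C = 14, D = 22, total pairs = 36.
Step 3: tau = (C - D)/(n(n-1)/2) = (14 - 22)/36 = -0.222222.
Step 4: Exact two-sided p-value (enumerate n! = 362880 permutations of y under H0): p = 0.476709.
Step 5: alpha = 0.1. fail to reject H0.

tau_b = -0.2222 (C=14, D=22), p = 0.476709, fail to reject H0.


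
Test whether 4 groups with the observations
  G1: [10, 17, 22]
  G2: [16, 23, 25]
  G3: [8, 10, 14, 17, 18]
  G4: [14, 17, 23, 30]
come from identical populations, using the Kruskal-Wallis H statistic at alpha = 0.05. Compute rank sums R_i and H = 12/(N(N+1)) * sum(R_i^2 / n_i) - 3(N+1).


Step 1: Combine all N = 15 observations and assign midranks.
sorted (value, group, rank): (8,G3,1), (10,G1,2.5), (10,G3,2.5), (14,G3,4.5), (14,G4,4.5), (16,G2,6), (17,G1,8), (17,G3,8), (17,G4,8), (18,G3,10), (22,G1,11), (23,G2,12.5), (23,G4,12.5), (25,G2,14), (30,G4,15)
Step 2: Sum ranks within each group.
R_1 = 21.5 (n_1 = 3)
R_2 = 32.5 (n_2 = 3)
R_3 = 26 (n_3 = 5)
R_4 = 40 (n_4 = 4)
Step 3: H = 12/(N(N+1)) * sum(R_i^2/n_i) - 3(N+1)
     = 12/(15*16) * (21.5^2/3 + 32.5^2/3 + 26^2/5 + 40^2/4) - 3*16
     = 0.050000 * 1041.37 - 48
     = 4.068333.
Step 4: Ties present; correction factor C = 1 - 42/(15^3 - 15) = 0.987500. Corrected H = 4.068333 / 0.987500 = 4.119831.
Step 5: Under H0, H ~ chi^2(3); p-value = 0.248812.
Step 6: alpha = 0.05. fail to reject H0.

H = 4.1198, df = 3, p = 0.248812, fail to reject H0.


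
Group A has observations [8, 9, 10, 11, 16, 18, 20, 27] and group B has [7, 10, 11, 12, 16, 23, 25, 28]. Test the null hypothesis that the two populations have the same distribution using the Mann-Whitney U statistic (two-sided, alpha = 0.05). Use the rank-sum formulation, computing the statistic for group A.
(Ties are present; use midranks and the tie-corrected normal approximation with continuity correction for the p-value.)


Step 1: Combine and sort all 16 observations; assign midranks.
sorted (value, group): (7,Y), (8,X), (9,X), (10,X), (10,Y), (11,X), (11,Y), (12,Y), (16,X), (16,Y), (18,X), (20,X), (23,Y), (25,Y), (27,X), (28,Y)
ranks: 7->1, 8->2, 9->3, 10->4.5, 10->4.5, 11->6.5, 11->6.5, 12->8, 16->9.5, 16->9.5, 18->11, 20->12, 23->13, 25->14, 27->15, 28->16
Step 2: Rank sum for X: R1 = 2 + 3 + 4.5 + 6.5 + 9.5 + 11 + 12 + 15 = 63.5.
Step 3: U_X = R1 - n1(n1+1)/2 = 63.5 - 8*9/2 = 63.5 - 36 = 27.5.
       U_Y = n1*n2 - U_X = 64 - 27.5 = 36.5.
Step 4: Ties are present, so use the tie-corrected normal approximation (with continuity correction) for the p-value.
Step 5: p-value = 0.673745; compare to alpha = 0.05. fail to reject H0.

U_X = 27.5, p = 0.673745, fail to reject H0 at alpha = 0.05.


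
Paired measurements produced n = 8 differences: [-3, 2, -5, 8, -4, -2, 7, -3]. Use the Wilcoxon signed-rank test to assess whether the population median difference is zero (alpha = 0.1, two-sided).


Step 1: Drop any zero differences (none here) and take |d_i|.
|d| = [3, 2, 5, 8, 4, 2, 7, 3]
Step 2: Midrank |d_i| (ties get averaged ranks).
ranks: |3|->3.5, |2|->1.5, |5|->6, |8|->8, |4|->5, |2|->1.5, |7|->7, |3|->3.5
Step 3: Attach original signs; sum ranks with positive sign and with negative sign.
W+ = 1.5 + 8 + 7 = 16.5
W- = 3.5 + 6 + 5 + 1.5 + 3.5 = 19.5
(Check: W+ + W- = 36 should equal n(n+1)/2 = 36.)
Step 4: Test statistic W = min(W+, W-) = 16.5.
Step 5: Ties in |d|, so use the tie-corrected normal approximation.
        E[W] = n(n+1)/4 = 8*9/4 = 18.
        Tie groups: |d|=2 (t=2), |d|=3 (t=2); sum(t^3 - t) = 12.
        Var[W] = n(n+1)(2n+1)/24 - sum(t^3-t)/48 = 1224/24 - 12/48 = 50.75.
        z = (W - E[W]) / sqrt(Var[W]) = (16.5 - 18) / 7.1239 = -0.2106.
        Two-sided p = 2*Phi(z) = 0.833232.
Step 6: alpha = 0.1. fail to reject H0.

W+ = 16.5, W- = 19.5, W = min = 16.5, p = 0.833232, fail to reject H0.


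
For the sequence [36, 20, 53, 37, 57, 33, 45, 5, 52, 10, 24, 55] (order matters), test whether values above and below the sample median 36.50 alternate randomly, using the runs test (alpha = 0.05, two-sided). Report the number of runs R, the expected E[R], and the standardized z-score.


Step 1: Compute median = 36.50; label A = above, B = below.
Labels in order: BBAAABABABBA  (n_A = 6, n_B = 6)
Step 2: Count runs R = 8.
Step 3: Under H0 (random ordering), E[R] = 2*n_A*n_B/(n_A+n_B) + 1 = 2*6*6/12 + 1 = 7.0000.
        Var[R] = 2*n_A*n_B*(2*n_A*n_B - n_A - n_B) / ((n_A+n_B)^2 * (n_A+n_B-1)) = 4320/1584 = 2.7273.
        SD[R] = 1.6514.
Step 4: Continuity-corrected z = (R - 0.5 - E[R]) / SD[R] = (8 - 0.5 - 7.0000) / 1.6514 = 0.3028.
Step 5: Two-sided p-value via normal approximation = 2*(1 - Phi(|z|)) = 0.762069.
Step 6: alpha = 0.05. fail to reject H0.

R = 8, z = 0.3028, p = 0.762069, fail to reject H0.


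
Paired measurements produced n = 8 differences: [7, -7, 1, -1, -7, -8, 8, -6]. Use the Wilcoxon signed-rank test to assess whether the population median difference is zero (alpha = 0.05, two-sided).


Step 1: Drop any zero differences (none here) and take |d_i|.
|d| = [7, 7, 1, 1, 7, 8, 8, 6]
Step 2: Midrank |d_i| (ties get averaged ranks).
ranks: |7|->5, |7|->5, |1|->1.5, |1|->1.5, |7|->5, |8|->7.5, |8|->7.5, |6|->3
Step 3: Attach original signs; sum ranks with positive sign and with negative sign.
W+ = 5 + 1.5 + 7.5 = 14
W- = 5 + 1.5 + 5 + 7.5 + 3 = 22
(Check: W+ + W- = 36 should equal n(n+1)/2 = 36.)
Step 4: Test statistic W = min(W+, W-) = 14.
Step 5: Ties in |d|, so use the tie-corrected normal approximation.
        E[W] = n(n+1)/4 = 8*9/4 = 18.
        Tie groups: |d|=1 (t=2), |d|=7 (t=3), |d|=8 (t=2); sum(t^3 - t) = 36.
        Var[W] = n(n+1)(2n+1)/24 - sum(t^3-t)/48 = 1224/24 - 36/48 = 50.25.
        z = (W - E[W]) / sqrt(Var[W]) = (14 - 18) / 7.0887 = -0.5643.
        Two-sided p = 2*Phi(z) = 0.572566.
Step 6: alpha = 0.05. fail to reject H0.

W+ = 14, W- = 22, W = min = 14, p = 0.572566, fail to reject H0.


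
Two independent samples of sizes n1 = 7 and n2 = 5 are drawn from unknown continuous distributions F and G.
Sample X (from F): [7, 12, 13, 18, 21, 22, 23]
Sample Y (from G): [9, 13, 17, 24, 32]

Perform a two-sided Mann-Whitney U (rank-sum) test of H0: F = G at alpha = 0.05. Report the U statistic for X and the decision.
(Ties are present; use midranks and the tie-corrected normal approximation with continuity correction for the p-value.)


Step 1: Combine and sort all 12 observations; assign midranks.
sorted (value, group): (7,X), (9,Y), (12,X), (13,X), (13,Y), (17,Y), (18,X), (21,X), (22,X), (23,X), (24,Y), (32,Y)
ranks: 7->1, 9->2, 12->3, 13->4.5, 13->4.5, 17->6, 18->7, 21->8, 22->9, 23->10, 24->11, 32->12
Step 2: Rank sum for X: R1 = 1 + 3 + 4.5 + 7 + 8 + 9 + 10 = 42.5.
Step 3: U_X = R1 - n1(n1+1)/2 = 42.5 - 7*8/2 = 42.5 - 28 = 14.5.
       U_Y = n1*n2 - U_X = 35 - 14.5 = 20.5.
Step 4: Ties are present, so use the tie-corrected normal approximation (with continuity correction) for the p-value.
Step 5: p-value = 0.684221; compare to alpha = 0.05. fail to reject H0.

U_X = 14.5, p = 0.684221, fail to reject H0 at alpha = 0.05.


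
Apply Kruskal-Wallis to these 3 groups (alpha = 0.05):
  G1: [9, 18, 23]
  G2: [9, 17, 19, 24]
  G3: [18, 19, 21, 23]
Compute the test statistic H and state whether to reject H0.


Step 1: Combine all N = 11 observations and assign midranks.
sorted (value, group, rank): (9,G1,1.5), (9,G2,1.5), (17,G2,3), (18,G1,4.5), (18,G3,4.5), (19,G2,6.5), (19,G3,6.5), (21,G3,8), (23,G1,9.5), (23,G3,9.5), (24,G2,11)
Step 2: Sum ranks within each group.
R_1 = 15.5 (n_1 = 3)
R_2 = 22 (n_2 = 4)
R_3 = 28.5 (n_3 = 4)
Step 3: H = 12/(N(N+1)) * sum(R_i^2/n_i) - 3(N+1)
     = 12/(11*12) * (15.5^2/3 + 22^2/4 + 28.5^2/4) - 3*12
     = 0.090909 * 404.146 - 36
     = 0.740530.
Step 4: Ties present; correction factor C = 1 - 24/(11^3 - 11) = 0.981818. Corrected H = 0.740530 / 0.981818 = 0.754244.
Step 5: Under H0, H ~ chi^2(2); p-value = 0.685832.
Step 6: alpha = 0.05. fail to reject H0.

H = 0.7542, df = 2, p = 0.685832, fail to reject H0.


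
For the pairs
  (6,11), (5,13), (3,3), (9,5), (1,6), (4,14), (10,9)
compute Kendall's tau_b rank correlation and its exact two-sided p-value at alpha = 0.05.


Step 1: Enumerate the 21 unordered pairs (i,j) with i<j and classify each by sign(x_j-x_i) * sign(y_j-y_i).
  (1,2):dx=-1,dy=+2->D; (1,3):dx=-3,dy=-8->C; (1,4):dx=+3,dy=-6->D; (1,5):dx=-5,dy=-5->C
  (1,6):dx=-2,dy=+3->D; (1,7):dx=+4,dy=-2->D; (2,3):dx=-2,dy=-10->C; (2,4):dx=+4,dy=-8->D
  (2,5):dx=-4,dy=-7->C; (2,6):dx=-1,dy=+1->D; (2,7):dx=+5,dy=-4->D; (3,4):dx=+6,dy=+2->C
  (3,5):dx=-2,dy=+3->D; (3,6):dx=+1,dy=+11->C; (3,7):dx=+7,dy=+6->C; (4,5):dx=-8,dy=+1->D
  (4,6):dx=-5,dy=+9->D; (4,7):dx=+1,dy=+4->C; (5,6):dx=+3,dy=+8->C; (5,7):dx=+9,dy=+3->C
  (6,7):dx=+6,dy=-5->D
Step 2: C = 10, D = 11, total pairs = 21.
Step 3: tau = (C - D)/(n(n-1)/2) = (10 - 11)/21 = -0.047619.
Step 4: Exact two-sided p-value (enumerate n! = 5040 permutations of y under H0): p = 1.000000.
Step 5: alpha = 0.05. fail to reject H0.

tau_b = -0.0476 (C=10, D=11), p = 1.000000, fail to reject H0.


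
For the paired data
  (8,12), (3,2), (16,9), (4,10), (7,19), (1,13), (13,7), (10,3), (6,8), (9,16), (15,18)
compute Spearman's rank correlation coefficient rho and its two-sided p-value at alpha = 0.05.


Step 1: Rank x and y separately (midranks; no ties here).
rank(x): 8->6, 3->2, 16->11, 4->3, 7->5, 1->1, 13->9, 10->8, 6->4, 9->7, 15->10
rank(y): 12->7, 2->1, 9->5, 10->6, 19->11, 13->8, 7->3, 3->2, 8->4, 16->9, 18->10
Step 2: d_i = R_x(i) - R_y(i); compute d_i^2.
  (6-7)^2=1, (2-1)^2=1, (11-5)^2=36, (3-6)^2=9, (5-11)^2=36, (1-8)^2=49, (9-3)^2=36, (8-2)^2=36, (4-4)^2=0, (7-9)^2=4, (10-10)^2=0
sum(d^2) = 208.
Step 3: rho = 1 - 6*208 / (11*(11^2 - 1)) = 1 - 1248/1320 = 0.054545.
Step 4: Under H0, t = rho * sqrt((n-2)/(1-rho^2)) = 0.1639 ~ t(9).
Step 5: Two-sided p-value from the t-distribution with 9 df = 0.873447.
Step 6: alpha = 0.05. fail to reject H0.

rho = 0.0545, p = 0.873447, fail to reject H0 at alpha = 0.05.


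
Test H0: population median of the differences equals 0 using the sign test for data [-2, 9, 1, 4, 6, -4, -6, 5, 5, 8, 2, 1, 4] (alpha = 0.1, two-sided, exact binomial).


Step 1: Discard zero differences. Original n = 13; n_eff = number of nonzero differences = 13.
Nonzero differences (with sign): -2, +9, +1, +4, +6, -4, -6, +5, +5, +8, +2, +1, +4
Step 2: Count signs: positive = 10, negative = 3.
Step 3: Under H0: P(positive) = 0.5, so the number of positives S ~ Bin(13, 0.5).
Step 4: Two-sided exact p-value = sum of Bin(13,0.5) probabilities at or below the observed probability = 0.092285.
Step 5: alpha = 0.1. reject H0.

n_eff = 13, pos = 10, neg = 3, p = 0.092285, reject H0.


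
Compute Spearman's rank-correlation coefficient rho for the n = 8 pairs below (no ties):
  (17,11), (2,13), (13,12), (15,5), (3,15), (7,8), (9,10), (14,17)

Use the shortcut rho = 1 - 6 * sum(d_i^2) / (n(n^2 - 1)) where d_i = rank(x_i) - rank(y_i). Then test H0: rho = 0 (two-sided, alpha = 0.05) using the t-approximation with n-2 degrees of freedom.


Step 1: Rank x and y separately (midranks; no ties here).
rank(x): 17->8, 2->1, 13->5, 15->7, 3->2, 7->3, 9->4, 14->6
rank(y): 11->4, 13->6, 12->5, 5->1, 15->7, 8->2, 10->3, 17->8
Step 2: d_i = R_x(i) - R_y(i); compute d_i^2.
  (8-4)^2=16, (1-6)^2=25, (5-5)^2=0, (7-1)^2=36, (2-7)^2=25, (3-2)^2=1, (4-3)^2=1, (6-8)^2=4
sum(d^2) = 108.
Step 3: rho = 1 - 6*108 / (8*(8^2 - 1)) = 1 - 648/504 = -0.285714.
Step 4: Under H0, t = rho * sqrt((n-2)/(1-rho^2)) = -0.7303 ~ t(6).
Step 5: Two-sided p-value from the t-distribution with 6 df = 0.492726.
Step 6: alpha = 0.05. fail to reject H0.

rho = -0.2857, p = 0.492726, fail to reject H0 at alpha = 0.05.


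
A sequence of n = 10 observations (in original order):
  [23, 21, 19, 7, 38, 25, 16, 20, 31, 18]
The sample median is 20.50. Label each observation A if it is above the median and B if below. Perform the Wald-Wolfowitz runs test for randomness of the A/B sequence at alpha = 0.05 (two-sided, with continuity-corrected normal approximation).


Step 1: Compute median = 20.50; label A = above, B = below.
Labels in order: AABBAABBAB  (n_A = 5, n_B = 5)
Step 2: Count runs R = 6.
Step 3: Under H0 (random ordering), E[R] = 2*n_A*n_B/(n_A+n_B) + 1 = 2*5*5/10 + 1 = 6.0000.
        Var[R] = 2*n_A*n_B*(2*n_A*n_B - n_A - n_B) / ((n_A+n_B)^2 * (n_A+n_B-1)) = 2000/900 = 2.2222.
        SD[R] = 1.4907.
Step 4: R = E[R], so z = 0 with no continuity correction.
Step 5: Two-sided p-value via normal approximation = 2*(1 - Phi(|z|)) = 1.000000.
Step 6: alpha = 0.05. fail to reject H0.

R = 6, z = 0.0000, p = 1.000000, fail to reject H0.


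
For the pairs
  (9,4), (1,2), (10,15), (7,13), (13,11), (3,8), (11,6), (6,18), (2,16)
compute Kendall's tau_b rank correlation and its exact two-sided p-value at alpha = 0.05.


Step 1: Enumerate the 36 unordered pairs (i,j) with i<j and classify each by sign(x_j-x_i) * sign(y_j-y_i).
  (1,2):dx=-8,dy=-2->C; (1,3):dx=+1,dy=+11->C; (1,4):dx=-2,dy=+9->D; (1,5):dx=+4,dy=+7->C
  (1,6):dx=-6,dy=+4->D; (1,7):dx=+2,dy=+2->C; (1,8):dx=-3,dy=+14->D; (1,9):dx=-7,dy=+12->D
  (2,3):dx=+9,dy=+13->C; (2,4):dx=+6,dy=+11->C; (2,5):dx=+12,dy=+9->C; (2,6):dx=+2,dy=+6->C
  (2,7):dx=+10,dy=+4->C; (2,8):dx=+5,dy=+16->C; (2,9):dx=+1,dy=+14->C; (3,4):dx=-3,dy=-2->C
  (3,5):dx=+3,dy=-4->D; (3,6):dx=-7,dy=-7->C; (3,7):dx=+1,dy=-9->D; (3,8):dx=-4,dy=+3->D
  (3,9):dx=-8,dy=+1->D; (4,5):dx=+6,dy=-2->D; (4,6):dx=-4,dy=-5->C; (4,7):dx=+4,dy=-7->D
  (4,8):dx=-1,dy=+5->D; (4,9):dx=-5,dy=+3->D; (5,6):dx=-10,dy=-3->C; (5,7):dx=-2,dy=-5->C
  (5,8):dx=-7,dy=+7->D; (5,9):dx=-11,dy=+5->D; (6,7):dx=+8,dy=-2->D; (6,8):dx=+3,dy=+10->C
  (6,9):dx=-1,dy=+8->D; (7,8):dx=-5,dy=+12->D; (7,9):dx=-9,dy=+10->D; (8,9):dx=-4,dy=-2->C
Step 2: C = 18, D = 18, total pairs = 36.
Step 3: tau = (C - D)/(n(n-1)/2) = (18 - 18)/36 = 0.000000.
Step 4: Exact two-sided p-value (enumerate n! = 362880 permutations of y under H0): p = 1.000000.
Step 5: alpha = 0.05. fail to reject H0.

tau_b = 0.0000 (C=18, D=18), p = 1.000000, fail to reject H0.


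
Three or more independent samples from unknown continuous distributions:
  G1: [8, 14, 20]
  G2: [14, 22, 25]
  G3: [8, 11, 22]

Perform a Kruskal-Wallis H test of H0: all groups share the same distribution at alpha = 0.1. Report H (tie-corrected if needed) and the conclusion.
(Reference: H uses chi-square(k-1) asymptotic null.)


Step 1: Combine all N = 9 observations and assign midranks.
sorted (value, group, rank): (8,G1,1.5), (8,G3,1.5), (11,G3,3), (14,G1,4.5), (14,G2,4.5), (20,G1,6), (22,G2,7.5), (22,G3,7.5), (25,G2,9)
Step 2: Sum ranks within each group.
R_1 = 12 (n_1 = 3)
R_2 = 21 (n_2 = 3)
R_3 = 12 (n_3 = 3)
Step 3: H = 12/(N(N+1)) * sum(R_i^2/n_i) - 3(N+1)
     = 12/(9*10) * (12^2/3 + 21^2/3 + 12^2/3) - 3*10
     = 0.133333 * 243 - 30
     = 2.400000.
Step 4: Ties present; correction factor C = 1 - 18/(9^3 - 9) = 0.975000. Corrected H = 2.400000 / 0.975000 = 2.461538.
Step 5: Under H0, H ~ chi^2(2); p-value = 0.292068.
Step 6: alpha = 0.1. fail to reject H0.

H = 2.4615, df = 2, p = 0.292068, fail to reject H0.


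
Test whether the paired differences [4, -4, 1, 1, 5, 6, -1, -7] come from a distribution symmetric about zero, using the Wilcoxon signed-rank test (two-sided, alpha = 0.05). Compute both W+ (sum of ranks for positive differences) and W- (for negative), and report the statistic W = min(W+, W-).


Step 1: Drop any zero differences (none here) and take |d_i|.
|d| = [4, 4, 1, 1, 5, 6, 1, 7]
Step 2: Midrank |d_i| (ties get averaged ranks).
ranks: |4|->4.5, |4|->4.5, |1|->2, |1|->2, |5|->6, |6|->7, |1|->2, |7|->8
Step 3: Attach original signs; sum ranks with positive sign and with negative sign.
W+ = 4.5 + 2 + 2 + 6 + 7 = 21.5
W- = 4.5 + 2 + 8 = 14.5
(Check: W+ + W- = 36 should equal n(n+1)/2 = 36.)
Step 4: Test statistic W = min(W+, W-) = 14.5.
Step 5: Ties in |d|, so use the tie-corrected normal approximation.
        E[W] = n(n+1)/4 = 8*9/4 = 18.
        Tie groups: |d|=1 (t=3), |d|=4 (t=2); sum(t^3 - t) = 30.
        Var[W] = n(n+1)(2n+1)/24 - sum(t^3-t)/48 = 1224/24 - 30/48 = 50.375.
        z = (W - E[W]) / sqrt(Var[W]) = (14.5 - 18) / 7.0975 = -0.4931.
        Two-sided p = 2*Phi(z) = 0.621921.
Step 6: alpha = 0.05. fail to reject H0.

W+ = 21.5, W- = 14.5, W = min = 14.5, p = 0.621921, fail to reject H0.


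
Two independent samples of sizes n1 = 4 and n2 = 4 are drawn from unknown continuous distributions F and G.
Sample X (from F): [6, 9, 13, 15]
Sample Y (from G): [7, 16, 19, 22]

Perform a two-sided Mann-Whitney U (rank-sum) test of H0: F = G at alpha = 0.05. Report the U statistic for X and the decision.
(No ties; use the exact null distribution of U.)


Step 1: Combine and sort all 8 observations; assign midranks.
sorted (value, group): (6,X), (7,Y), (9,X), (13,X), (15,X), (16,Y), (19,Y), (22,Y)
ranks: 6->1, 7->2, 9->3, 13->4, 15->5, 16->6, 19->7, 22->8
Step 2: Rank sum for X: R1 = 1 + 3 + 4 + 5 = 13.
Step 3: U_X = R1 - n1(n1+1)/2 = 13 - 4*5/2 = 13 - 10 = 3.
       U_Y = n1*n2 - U_X = 16 - 3 = 13.
Step 4: No ties, so the exact null distribution of U (based on enumerating the C(8,4) = 70 equally likely rank assignments) gives the two-sided p-value.
Step 5: p-value = 0.200000; compare to alpha = 0.05. fail to reject H0.

U_X = 3, p = 0.200000, fail to reject H0 at alpha = 0.05.


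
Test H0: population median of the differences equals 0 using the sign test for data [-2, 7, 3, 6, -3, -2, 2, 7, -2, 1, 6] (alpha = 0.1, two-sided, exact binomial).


Step 1: Discard zero differences. Original n = 11; n_eff = number of nonzero differences = 11.
Nonzero differences (with sign): -2, +7, +3, +6, -3, -2, +2, +7, -2, +1, +6
Step 2: Count signs: positive = 7, negative = 4.
Step 3: Under H0: P(positive) = 0.5, so the number of positives S ~ Bin(11, 0.5).
Step 4: Two-sided exact p-value = sum of Bin(11,0.5) probabilities at or below the observed probability = 0.548828.
Step 5: alpha = 0.1. fail to reject H0.

n_eff = 11, pos = 7, neg = 4, p = 0.548828, fail to reject H0.


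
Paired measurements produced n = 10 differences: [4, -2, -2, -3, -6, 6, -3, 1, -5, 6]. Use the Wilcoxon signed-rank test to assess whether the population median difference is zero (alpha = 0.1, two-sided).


Step 1: Drop any zero differences (none here) and take |d_i|.
|d| = [4, 2, 2, 3, 6, 6, 3, 1, 5, 6]
Step 2: Midrank |d_i| (ties get averaged ranks).
ranks: |4|->6, |2|->2.5, |2|->2.5, |3|->4.5, |6|->9, |6|->9, |3|->4.5, |1|->1, |5|->7, |6|->9
Step 3: Attach original signs; sum ranks with positive sign and with negative sign.
W+ = 6 + 9 + 1 + 9 = 25
W- = 2.5 + 2.5 + 4.5 + 9 + 4.5 + 7 = 30
(Check: W+ + W- = 55 should equal n(n+1)/2 = 55.)
Step 4: Test statistic W = min(W+, W-) = 25.
Step 5: Ties in |d|, so use the tie-corrected normal approximation.
        E[W] = n(n+1)/4 = 10*11/4 = 27.5.
        Tie groups: |d|=2 (t=2), |d|=3 (t=2), |d|=6 (t=3); sum(t^3 - t) = 36.
        Var[W] = n(n+1)(2n+1)/24 - sum(t^3-t)/48 = 2310/24 - 36/48 = 95.5.
        z = (W - E[W]) / sqrt(Var[W]) = (25 - 27.5) / 9.7724 = -0.2558.
        Two-sided p = 2*Phi(z) = 0.798088.
Step 6: alpha = 0.1. fail to reject H0.

W+ = 25, W- = 30, W = min = 25, p = 0.798088, fail to reject H0.


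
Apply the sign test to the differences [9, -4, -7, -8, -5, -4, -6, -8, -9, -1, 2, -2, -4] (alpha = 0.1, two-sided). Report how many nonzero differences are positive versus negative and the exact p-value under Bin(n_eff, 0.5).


Step 1: Discard zero differences. Original n = 13; n_eff = number of nonzero differences = 13.
Nonzero differences (with sign): +9, -4, -7, -8, -5, -4, -6, -8, -9, -1, +2, -2, -4
Step 2: Count signs: positive = 2, negative = 11.
Step 3: Under H0: P(positive) = 0.5, so the number of positives S ~ Bin(13, 0.5).
Step 4: Two-sided exact p-value = sum of Bin(13,0.5) probabilities at or below the observed probability = 0.022461.
Step 5: alpha = 0.1. reject H0.

n_eff = 13, pos = 2, neg = 11, p = 0.022461, reject H0.


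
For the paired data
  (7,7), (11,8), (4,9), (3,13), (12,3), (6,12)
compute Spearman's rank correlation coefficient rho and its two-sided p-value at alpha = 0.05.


Step 1: Rank x and y separately (midranks; no ties here).
rank(x): 7->4, 11->5, 4->2, 3->1, 12->6, 6->3
rank(y): 7->2, 8->3, 9->4, 13->6, 3->1, 12->5
Step 2: d_i = R_x(i) - R_y(i); compute d_i^2.
  (4-2)^2=4, (5-3)^2=4, (2-4)^2=4, (1-6)^2=25, (6-1)^2=25, (3-5)^2=4
sum(d^2) = 66.
Step 3: rho = 1 - 6*66 / (6*(6^2 - 1)) = 1 - 396/210 = -0.885714.
Step 4: Under H0, t = rho * sqrt((n-2)/(1-rho^2)) = -3.8158 ~ t(4).
Step 5: Two-sided p-value from the t-distribution with 4 df = 0.018845.
Step 6: alpha = 0.05. reject H0.

rho = -0.8857, p = 0.018845, reject H0 at alpha = 0.05.


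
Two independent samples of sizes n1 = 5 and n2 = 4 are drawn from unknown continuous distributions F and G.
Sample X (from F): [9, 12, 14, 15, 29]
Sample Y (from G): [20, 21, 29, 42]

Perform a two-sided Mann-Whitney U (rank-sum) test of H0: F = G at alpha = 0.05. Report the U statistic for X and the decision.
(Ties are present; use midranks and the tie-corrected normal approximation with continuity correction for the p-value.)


Step 1: Combine and sort all 9 observations; assign midranks.
sorted (value, group): (9,X), (12,X), (14,X), (15,X), (20,Y), (21,Y), (29,X), (29,Y), (42,Y)
ranks: 9->1, 12->2, 14->3, 15->4, 20->5, 21->6, 29->7.5, 29->7.5, 42->9
Step 2: Rank sum for X: R1 = 1 + 2 + 3 + 4 + 7.5 = 17.5.
Step 3: U_X = R1 - n1(n1+1)/2 = 17.5 - 5*6/2 = 17.5 - 15 = 2.5.
       U_Y = n1*n2 - U_X = 20 - 2.5 = 17.5.
Step 4: Ties are present, so use the tie-corrected normal approximation (with continuity correction) for the p-value.
Step 5: p-value = 0.085100; compare to alpha = 0.05. fail to reject H0.

U_X = 2.5, p = 0.085100, fail to reject H0 at alpha = 0.05.


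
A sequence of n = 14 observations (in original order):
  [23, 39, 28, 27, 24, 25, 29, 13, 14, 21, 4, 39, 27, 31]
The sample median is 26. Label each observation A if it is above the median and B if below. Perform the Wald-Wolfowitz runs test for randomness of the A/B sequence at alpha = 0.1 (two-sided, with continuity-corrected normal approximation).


Step 1: Compute median = 26; label A = above, B = below.
Labels in order: BAAABBABBBBAAA  (n_A = 7, n_B = 7)
Step 2: Count runs R = 6.
Step 3: Under H0 (random ordering), E[R] = 2*n_A*n_B/(n_A+n_B) + 1 = 2*7*7/14 + 1 = 8.0000.
        Var[R] = 2*n_A*n_B*(2*n_A*n_B - n_A - n_B) / ((n_A+n_B)^2 * (n_A+n_B-1)) = 8232/2548 = 3.2308.
        SD[R] = 1.7974.
Step 4: Continuity-corrected z = (R + 0.5 - E[R]) / SD[R] = (6 + 0.5 - 8.0000) / 1.7974 = -0.8345.
Step 5: Two-sided p-value via normal approximation = 2*(1 - Phi(|z|)) = 0.403986.
Step 6: alpha = 0.1. fail to reject H0.

R = 6, z = -0.8345, p = 0.403986, fail to reject H0.


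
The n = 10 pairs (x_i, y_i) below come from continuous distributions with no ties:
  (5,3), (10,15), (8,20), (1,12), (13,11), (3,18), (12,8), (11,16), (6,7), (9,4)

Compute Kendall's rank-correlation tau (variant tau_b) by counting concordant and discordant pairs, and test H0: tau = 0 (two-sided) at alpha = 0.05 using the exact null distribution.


Step 1: Enumerate the 45 unordered pairs (i,j) with i<j and classify each by sign(x_j-x_i) * sign(y_j-y_i).
  (1,2):dx=+5,dy=+12->C; (1,3):dx=+3,dy=+17->C; (1,4):dx=-4,dy=+9->D; (1,5):dx=+8,dy=+8->C
  (1,6):dx=-2,dy=+15->D; (1,7):dx=+7,dy=+5->C; (1,8):dx=+6,dy=+13->C; (1,9):dx=+1,dy=+4->C
  (1,10):dx=+4,dy=+1->C; (2,3):dx=-2,dy=+5->D; (2,4):dx=-9,dy=-3->C; (2,5):dx=+3,dy=-4->D
  (2,6):dx=-7,dy=+3->D; (2,7):dx=+2,dy=-7->D; (2,8):dx=+1,dy=+1->C; (2,9):dx=-4,dy=-8->C
  (2,10):dx=-1,dy=-11->C; (3,4):dx=-7,dy=-8->C; (3,5):dx=+5,dy=-9->D; (3,6):dx=-5,dy=-2->C
  (3,7):dx=+4,dy=-12->D; (3,8):dx=+3,dy=-4->D; (3,9):dx=-2,dy=-13->C; (3,10):dx=+1,dy=-16->D
  (4,5):dx=+12,dy=-1->D; (4,6):dx=+2,dy=+6->C; (4,7):dx=+11,dy=-4->D; (4,8):dx=+10,dy=+4->C
  (4,9):dx=+5,dy=-5->D; (4,10):dx=+8,dy=-8->D; (5,6):dx=-10,dy=+7->D; (5,7):dx=-1,dy=-3->C
  (5,8):dx=-2,dy=+5->D; (5,9):dx=-7,dy=-4->C; (5,10):dx=-4,dy=-7->C; (6,7):dx=+9,dy=-10->D
  (6,8):dx=+8,dy=-2->D; (6,9):dx=+3,dy=-11->D; (6,10):dx=+6,dy=-14->D; (7,8):dx=-1,dy=+8->D
  (7,9):dx=-6,dy=-1->C; (7,10):dx=-3,dy=-4->C; (8,9):dx=-5,dy=-9->C; (8,10):dx=-2,dy=-12->C
  (9,10):dx=+3,dy=-3->D
Step 2: C = 23, D = 22, total pairs = 45.
Step 3: tau = (C - D)/(n(n-1)/2) = (23 - 22)/45 = 0.022222.
Step 4: Exact two-sided p-value (enumerate n! = 3628800 permutations of y under H0): p = 1.000000.
Step 5: alpha = 0.05. fail to reject H0.

tau_b = 0.0222 (C=23, D=22), p = 1.000000, fail to reject H0.


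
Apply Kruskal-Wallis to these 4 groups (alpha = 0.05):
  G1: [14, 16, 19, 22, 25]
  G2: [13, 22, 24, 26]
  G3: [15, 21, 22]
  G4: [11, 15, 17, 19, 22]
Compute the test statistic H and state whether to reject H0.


Step 1: Combine all N = 17 observations and assign midranks.
sorted (value, group, rank): (11,G4,1), (13,G2,2), (14,G1,3), (15,G3,4.5), (15,G4,4.5), (16,G1,6), (17,G4,7), (19,G1,8.5), (19,G4,8.5), (21,G3,10), (22,G1,12.5), (22,G2,12.5), (22,G3,12.5), (22,G4,12.5), (24,G2,15), (25,G1,16), (26,G2,17)
Step 2: Sum ranks within each group.
R_1 = 46 (n_1 = 5)
R_2 = 46.5 (n_2 = 4)
R_3 = 27 (n_3 = 3)
R_4 = 33.5 (n_4 = 5)
Step 3: H = 12/(N(N+1)) * sum(R_i^2/n_i) - 3(N+1)
     = 12/(17*18) * (46^2/5 + 46.5^2/4 + 27^2/3 + 33.5^2/5) - 3*18
     = 0.039216 * 1431.21 - 54
     = 2.125980.
Step 4: Ties present; correction factor C = 1 - 72/(17^3 - 17) = 0.985294. Corrected H = 2.125980 / 0.985294 = 2.157711.
Step 5: Under H0, H ~ chi^2(3); p-value = 0.540326.
Step 6: alpha = 0.05. fail to reject H0.

H = 2.1577, df = 3, p = 0.540326, fail to reject H0.


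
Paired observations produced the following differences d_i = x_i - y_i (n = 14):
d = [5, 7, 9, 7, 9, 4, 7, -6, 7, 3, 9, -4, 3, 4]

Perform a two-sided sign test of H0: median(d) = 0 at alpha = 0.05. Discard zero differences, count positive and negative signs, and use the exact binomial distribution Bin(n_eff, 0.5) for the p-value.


Step 1: Discard zero differences. Original n = 14; n_eff = number of nonzero differences = 14.
Nonzero differences (with sign): +5, +7, +9, +7, +9, +4, +7, -6, +7, +3, +9, -4, +3, +4
Step 2: Count signs: positive = 12, negative = 2.
Step 3: Under H0: P(positive) = 0.5, so the number of positives S ~ Bin(14, 0.5).
Step 4: Two-sided exact p-value = sum of Bin(14,0.5) probabilities at or below the observed probability = 0.012939.
Step 5: alpha = 0.05. reject H0.

n_eff = 14, pos = 12, neg = 2, p = 0.012939, reject H0.


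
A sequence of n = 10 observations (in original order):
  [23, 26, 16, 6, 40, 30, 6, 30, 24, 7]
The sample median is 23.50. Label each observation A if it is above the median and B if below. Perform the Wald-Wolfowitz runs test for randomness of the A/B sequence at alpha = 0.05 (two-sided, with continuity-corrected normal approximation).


Step 1: Compute median = 23.50; label A = above, B = below.
Labels in order: BABBAABAAB  (n_A = 5, n_B = 5)
Step 2: Count runs R = 7.
Step 3: Under H0 (random ordering), E[R] = 2*n_A*n_B/(n_A+n_B) + 1 = 2*5*5/10 + 1 = 6.0000.
        Var[R] = 2*n_A*n_B*(2*n_A*n_B - n_A - n_B) / ((n_A+n_B)^2 * (n_A+n_B-1)) = 2000/900 = 2.2222.
        SD[R] = 1.4907.
Step 4: Continuity-corrected z = (R - 0.5 - E[R]) / SD[R] = (7 - 0.5 - 6.0000) / 1.4907 = 0.3354.
Step 5: Two-sided p-value via normal approximation = 2*(1 - Phi(|z|)) = 0.737316.
Step 6: alpha = 0.05. fail to reject H0.

R = 7, z = 0.3354, p = 0.737316, fail to reject H0.


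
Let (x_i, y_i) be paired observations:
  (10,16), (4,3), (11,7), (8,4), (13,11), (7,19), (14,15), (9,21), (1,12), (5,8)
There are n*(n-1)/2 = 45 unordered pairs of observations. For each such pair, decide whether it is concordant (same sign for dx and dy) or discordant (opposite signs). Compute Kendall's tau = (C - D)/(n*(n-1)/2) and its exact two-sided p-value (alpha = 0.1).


Step 1: Enumerate the 45 unordered pairs (i,j) with i<j and classify each by sign(x_j-x_i) * sign(y_j-y_i).
  (1,2):dx=-6,dy=-13->C; (1,3):dx=+1,dy=-9->D; (1,4):dx=-2,dy=-12->C; (1,5):dx=+3,dy=-5->D
  (1,6):dx=-3,dy=+3->D; (1,7):dx=+4,dy=-1->D; (1,8):dx=-1,dy=+5->D; (1,9):dx=-9,dy=-4->C
  (1,10):dx=-5,dy=-8->C; (2,3):dx=+7,dy=+4->C; (2,4):dx=+4,dy=+1->C; (2,5):dx=+9,dy=+8->C
  (2,6):dx=+3,dy=+16->C; (2,7):dx=+10,dy=+12->C; (2,8):dx=+5,dy=+18->C; (2,9):dx=-3,dy=+9->D
  (2,10):dx=+1,dy=+5->C; (3,4):dx=-3,dy=-3->C; (3,5):dx=+2,dy=+4->C; (3,6):dx=-4,dy=+12->D
  (3,7):dx=+3,dy=+8->C; (3,8):dx=-2,dy=+14->D; (3,9):dx=-10,dy=+5->D; (3,10):dx=-6,dy=+1->D
  (4,5):dx=+5,dy=+7->C; (4,6):dx=-1,dy=+15->D; (4,7):dx=+6,dy=+11->C; (4,8):dx=+1,dy=+17->C
  (4,9):dx=-7,dy=+8->D; (4,10):dx=-3,dy=+4->D; (5,6):dx=-6,dy=+8->D; (5,7):dx=+1,dy=+4->C
  (5,8):dx=-4,dy=+10->D; (5,9):dx=-12,dy=+1->D; (5,10):dx=-8,dy=-3->C; (6,7):dx=+7,dy=-4->D
  (6,8):dx=+2,dy=+2->C; (6,9):dx=-6,dy=-7->C; (6,10):dx=-2,dy=-11->C; (7,8):dx=-5,dy=+6->D
  (7,9):dx=-13,dy=-3->C; (7,10):dx=-9,dy=-7->C; (8,9):dx=-8,dy=-9->C; (8,10):dx=-4,dy=-13->C
  (9,10):dx=+4,dy=-4->D
Step 2: C = 26, D = 19, total pairs = 45.
Step 3: tau = (C - D)/(n(n-1)/2) = (26 - 19)/45 = 0.155556.
Step 4: Exact two-sided p-value (enumerate n! = 3628800 permutations of y under H0): p = 0.600654.
Step 5: alpha = 0.1. fail to reject H0.

tau_b = 0.1556 (C=26, D=19), p = 0.600654, fail to reject H0.


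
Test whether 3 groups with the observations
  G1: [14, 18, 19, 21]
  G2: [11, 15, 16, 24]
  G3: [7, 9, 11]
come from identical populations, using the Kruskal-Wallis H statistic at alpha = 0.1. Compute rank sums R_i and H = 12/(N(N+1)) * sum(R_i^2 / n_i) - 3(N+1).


Step 1: Combine all N = 11 observations and assign midranks.
sorted (value, group, rank): (7,G3,1), (9,G3,2), (11,G2,3.5), (11,G3,3.5), (14,G1,5), (15,G2,6), (16,G2,7), (18,G1,8), (19,G1,9), (21,G1,10), (24,G2,11)
Step 2: Sum ranks within each group.
R_1 = 32 (n_1 = 4)
R_2 = 27.5 (n_2 = 4)
R_3 = 6.5 (n_3 = 3)
Step 3: H = 12/(N(N+1)) * sum(R_i^2/n_i) - 3(N+1)
     = 12/(11*12) * (32^2/4 + 27.5^2/4 + 6.5^2/3) - 3*12
     = 0.090909 * 459.146 - 36
     = 5.740530.
Step 4: Ties present; correction factor C = 1 - 6/(11^3 - 11) = 0.995455. Corrected H = 5.740530 / 0.995455 = 5.766743.
Step 5: Under H0, H ~ chi^2(2); p-value = 0.055946.
Step 6: alpha = 0.1. reject H0.

H = 5.7667, df = 2, p = 0.055946, reject H0.


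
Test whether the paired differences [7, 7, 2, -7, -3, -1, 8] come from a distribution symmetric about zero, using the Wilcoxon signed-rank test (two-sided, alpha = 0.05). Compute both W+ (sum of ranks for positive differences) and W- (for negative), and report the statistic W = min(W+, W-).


Step 1: Drop any zero differences (none here) and take |d_i|.
|d| = [7, 7, 2, 7, 3, 1, 8]
Step 2: Midrank |d_i| (ties get averaged ranks).
ranks: |7|->5, |7|->5, |2|->2, |7|->5, |3|->3, |1|->1, |8|->7
Step 3: Attach original signs; sum ranks with positive sign and with negative sign.
W+ = 5 + 5 + 2 + 7 = 19
W- = 5 + 3 + 1 = 9
(Check: W+ + W- = 28 should equal n(n+1)/2 = 28.)
Step 4: Test statistic W = min(W+, W-) = 9.
Step 5: Ties in |d|, so use the tie-corrected normal approximation.
        E[W] = n(n+1)/4 = 7*8/4 = 14.
        Tie groups: |d|=7 (t=3); sum(t^3 - t) = 24.
        Var[W] = n(n+1)(2n+1)/24 - sum(t^3-t)/48 = 840/24 - 24/48 = 34.5.
        z = (W - E[W]) / sqrt(Var[W]) = (9 - 14) / 5.8737 = -0.8513.
        Two-sided p = 2*Phi(z) = 0.394627.
Step 6: alpha = 0.05. fail to reject H0.

W+ = 19, W- = 9, W = min = 9, p = 0.394627, fail to reject H0.


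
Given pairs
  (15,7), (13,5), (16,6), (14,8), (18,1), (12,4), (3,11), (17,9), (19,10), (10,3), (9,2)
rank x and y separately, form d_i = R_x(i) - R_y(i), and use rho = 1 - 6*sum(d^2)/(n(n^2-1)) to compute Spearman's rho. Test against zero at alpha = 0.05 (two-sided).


Step 1: Rank x and y separately (midranks; no ties here).
rank(x): 15->7, 13->5, 16->8, 14->6, 18->10, 12->4, 3->1, 17->9, 19->11, 10->3, 9->2
rank(y): 7->7, 5->5, 6->6, 8->8, 1->1, 4->4, 11->11, 9->9, 10->10, 3->3, 2->2
Step 2: d_i = R_x(i) - R_y(i); compute d_i^2.
  (7-7)^2=0, (5-5)^2=0, (8-6)^2=4, (6-8)^2=4, (10-1)^2=81, (4-4)^2=0, (1-11)^2=100, (9-9)^2=0, (11-10)^2=1, (3-3)^2=0, (2-2)^2=0
sum(d^2) = 190.
Step 3: rho = 1 - 6*190 / (11*(11^2 - 1)) = 1 - 1140/1320 = 0.136364.
Step 4: Under H0, t = rho * sqrt((n-2)/(1-rho^2)) = 0.4129 ~ t(9).
Step 5: Two-sided p-value from the t-distribution with 9 df = 0.689309.
Step 6: alpha = 0.05. fail to reject H0.

rho = 0.1364, p = 0.689309, fail to reject H0 at alpha = 0.05.


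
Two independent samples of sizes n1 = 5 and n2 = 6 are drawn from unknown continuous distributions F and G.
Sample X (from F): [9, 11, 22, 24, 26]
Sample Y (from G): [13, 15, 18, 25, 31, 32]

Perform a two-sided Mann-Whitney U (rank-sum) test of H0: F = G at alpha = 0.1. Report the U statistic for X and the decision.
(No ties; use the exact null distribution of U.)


Step 1: Combine and sort all 11 observations; assign midranks.
sorted (value, group): (9,X), (11,X), (13,Y), (15,Y), (18,Y), (22,X), (24,X), (25,Y), (26,X), (31,Y), (32,Y)
ranks: 9->1, 11->2, 13->3, 15->4, 18->5, 22->6, 24->7, 25->8, 26->9, 31->10, 32->11
Step 2: Rank sum for X: R1 = 1 + 2 + 6 + 7 + 9 = 25.
Step 3: U_X = R1 - n1(n1+1)/2 = 25 - 5*6/2 = 25 - 15 = 10.
       U_Y = n1*n2 - U_X = 30 - 10 = 20.
Step 4: No ties, so the exact null distribution of U (based on enumerating the C(11,5) = 462 equally likely rank assignments) gives the two-sided p-value.
Step 5: p-value = 0.428571; compare to alpha = 0.1. fail to reject H0.

U_X = 10, p = 0.428571, fail to reject H0 at alpha = 0.1.


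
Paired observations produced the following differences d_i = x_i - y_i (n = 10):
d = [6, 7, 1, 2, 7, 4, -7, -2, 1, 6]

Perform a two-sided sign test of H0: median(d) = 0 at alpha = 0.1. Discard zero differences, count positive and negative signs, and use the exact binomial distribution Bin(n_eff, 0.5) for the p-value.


Step 1: Discard zero differences. Original n = 10; n_eff = number of nonzero differences = 10.
Nonzero differences (with sign): +6, +7, +1, +2, +7, +4, -7, -2, +1, +6
Step 2: Count signs: positive = 8, negative = 2.
Step 3: Under H0: P(positive) = 0.5, so the number of positives S ~ Bin(10, 0.5).
Step 4: Two-sided exact p-value = sum of Bin(10,0.5) probabilities at or below the observed probability = 0.109375.
Step 5: alpha = 0.1. fail to reject H0.

n_eff = 10, pos = 8, neg = 2, p = 0.109375, fail to reject H0.


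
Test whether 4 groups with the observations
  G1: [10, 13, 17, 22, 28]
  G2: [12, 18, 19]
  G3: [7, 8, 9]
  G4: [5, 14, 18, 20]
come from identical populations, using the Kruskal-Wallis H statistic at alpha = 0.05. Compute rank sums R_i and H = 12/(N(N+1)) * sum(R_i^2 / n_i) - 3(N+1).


Step 1: Combine all N = 15 observations and assign midranks.
sorted (value, group, rank): (5,G4,1), (7,G3,2), (8,G3,3), (9,G3,4), (10,G1,5), (12,G2,6), (13,G1,7), (14,G4,8), (17,G1,9), (18,G2,10.5), (18,G4,10.5), (19,G2,12), (20,G4,13), (22,G1,14), (28,G1,15)
Step 2: Sum ranks within each group.
R_1 = 50 (n_1 = 5)
R_2 = 28.5 (n_2 = 3)
R_3 = 9 (n_3 = 3)
R_4 = 32.5 (n_4 = 4)
Step 3: H = 12/(N(N+1)) * sum(R_i^2/n_i) - 3(N+1)
     = 12/(15*16) * (50^2/5 + 28.5^2/3 + 9^2/3 + 32.5^2/4) - 3*16
     = 0.050000 * 1061.81 - 48
     = 5.090625.
Step 4: Ties present; correction factor C = 1 - 6/(15^3 - 15) = 0.998214. Corrected H = 5.090625 / 0.998214 = 5.099732.
Step 5: Under H0, H ~ chi^2(3); p-value = 0.164638.
Step 6: alpha = 0.05. fail to reject H0.

H = 5.0997, df = 3, p = 0.164638, fail to reject H0.


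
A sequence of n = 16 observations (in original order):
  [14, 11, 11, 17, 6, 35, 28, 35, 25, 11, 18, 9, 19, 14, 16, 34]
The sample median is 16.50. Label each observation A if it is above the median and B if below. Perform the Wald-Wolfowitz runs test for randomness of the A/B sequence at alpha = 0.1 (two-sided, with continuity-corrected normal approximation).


Step 1: Compute median = 16.50; label A = above, B = below.
Labels in order: BBBABAAAABABABBA  (n_A = 8, n_B = 8)
Step 2: Count runs R = 10.
Step 3: Under H0 (random ordering), E[R] = 2*n_A*n_B/(n_A+n_B) + 1 = 2*8*8/16 + 1 = 9.0000.
        Var[R] = 2*n_A*n_B*(2*n_A*n_B - n_A - n_B) / ((n_A+n_B)^2 * (n_A+n_B-1)) = 14336/3840 = 3.7333.
        SD[R] = 1.9322.
Step 4: Continuity-corrected z = (R - 0.5 - E[R]) / SD[R] = (10 - 0.5 - 9.0000) / 1.9322 = 0.2588.
Step 5: Two-sided p-value via normal approximation = 2*(1 - Phi(|z|)) = 0.795809.
Step 6: alpha = 0.1. fail to reject H0.

R = 10, z = 0.2588, p = 0.795809, fail to reject H0.


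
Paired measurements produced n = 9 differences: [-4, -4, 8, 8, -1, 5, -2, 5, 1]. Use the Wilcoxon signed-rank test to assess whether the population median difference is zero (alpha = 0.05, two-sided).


Step 1: Drop any zero differences (none here) and take |d_i|.
|d| = [4, 4, 8, 8, 1, 5, 2, 5, 1]
Step 2: Midrank |d_i| (ties get averaged ranks).
ranks: |4|->4.5, |4|->4.5, |8|->8.5, |8|->8.5, |1|->1.5, |5|->6.5, |2|->3, |5|->6.5, |1|->1.5
Step 3: Attach original signs; sum ranks with positive sign and with negative sign.
W+ = 8.5 + 8.5 + 6.5 + 6.5 + 1.5 = 31.5
W- = 4.5 + 4.5 + 1.5 + 3 = 13.5
(Check: W+ + W- = 45 should equal n(n+1)/2 = 45.)
Step 4: Test statistic W = min(W+, W-) = 13.5.
Step 5: Ties in |d|, so use the tie-corrected normal approximation.
        E[W] = n(n+1)/4 = 9*10/4 = 22.5.
        Tie groups: |d|=1 (t=2), |d|=4 (t=2), |d|=5 (t=2), |d|=8 (t=2); sum(t^3 - t) = 24.
        Var[W] = n(n+1)(2n+1)/24 - sum(t^3-t)/48 = 1710/24 - 24/48 = 70.75.
        z = (W - E[W]) / sqrt(Var[W]) = (13.5 - 22.5) / 8.4113 = -1.0700.
        Two-sided p = 2*Phi(z) = 0.284624.
Step 6: alpha = 0.05. fail to reject H0.

W+ = 31.5, W- = 13.5, W = min = 13.5, p = 0.284624, fail to reject H0.
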